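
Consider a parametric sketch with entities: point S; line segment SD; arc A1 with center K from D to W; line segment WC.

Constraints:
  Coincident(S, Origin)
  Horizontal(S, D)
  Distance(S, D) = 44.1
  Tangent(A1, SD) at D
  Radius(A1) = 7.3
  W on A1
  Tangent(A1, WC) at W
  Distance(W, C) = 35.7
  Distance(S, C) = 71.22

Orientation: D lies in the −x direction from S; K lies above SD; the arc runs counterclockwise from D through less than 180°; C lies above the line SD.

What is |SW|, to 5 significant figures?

39.771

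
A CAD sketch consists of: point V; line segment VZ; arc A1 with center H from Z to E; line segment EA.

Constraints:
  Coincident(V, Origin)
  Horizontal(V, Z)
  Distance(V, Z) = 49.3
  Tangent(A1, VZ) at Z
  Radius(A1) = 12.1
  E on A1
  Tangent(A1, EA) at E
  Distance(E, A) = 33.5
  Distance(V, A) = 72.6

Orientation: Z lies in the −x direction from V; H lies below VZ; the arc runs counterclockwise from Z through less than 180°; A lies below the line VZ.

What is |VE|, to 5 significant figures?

62.846

V is at the origin; V and Z share the same y with |VZ| = 49.3 and Z on the −x side, so Z = (-49.300, 0.0000). The tangent condition forces HZ to be normal to VZ, so H = Z + (0, -12.1) = (-49.300, -12.100). Since HE ⟂ EA (tangency), |HA| = √(12.1² + 33.5²) = 35.618 regardless of where E sits on A1. So A lies on both circle(V, 72.6) and circle(H, 35.618); the below-VZ intersection is A = (-55.130, -47.238). E is the foot of the tangent from A: E = (-61.200, -14.292).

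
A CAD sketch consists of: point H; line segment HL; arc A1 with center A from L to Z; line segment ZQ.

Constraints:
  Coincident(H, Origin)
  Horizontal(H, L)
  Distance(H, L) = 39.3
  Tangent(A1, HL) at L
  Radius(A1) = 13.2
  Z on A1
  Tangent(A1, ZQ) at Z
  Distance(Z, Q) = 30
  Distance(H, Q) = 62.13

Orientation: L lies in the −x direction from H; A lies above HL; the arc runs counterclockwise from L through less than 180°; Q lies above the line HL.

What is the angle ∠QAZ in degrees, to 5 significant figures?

66.251°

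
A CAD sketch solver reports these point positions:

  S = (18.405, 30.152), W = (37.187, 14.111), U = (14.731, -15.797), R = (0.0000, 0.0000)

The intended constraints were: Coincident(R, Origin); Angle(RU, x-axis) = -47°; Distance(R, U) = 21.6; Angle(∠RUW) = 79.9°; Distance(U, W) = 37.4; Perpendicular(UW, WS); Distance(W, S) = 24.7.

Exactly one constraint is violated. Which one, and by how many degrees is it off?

Perpendicular(UW, WS) — off by 3.60°.

R = (0.00, 0.00) ✓; RU at -47.00° ✓; |RU| = 21.60 ✓; ∠RUW = 79.90° ✓; |UW| = 37.40 ✓; ∠(UW, WS) = 86.40° ✗; |WS| = 24.70 ✓.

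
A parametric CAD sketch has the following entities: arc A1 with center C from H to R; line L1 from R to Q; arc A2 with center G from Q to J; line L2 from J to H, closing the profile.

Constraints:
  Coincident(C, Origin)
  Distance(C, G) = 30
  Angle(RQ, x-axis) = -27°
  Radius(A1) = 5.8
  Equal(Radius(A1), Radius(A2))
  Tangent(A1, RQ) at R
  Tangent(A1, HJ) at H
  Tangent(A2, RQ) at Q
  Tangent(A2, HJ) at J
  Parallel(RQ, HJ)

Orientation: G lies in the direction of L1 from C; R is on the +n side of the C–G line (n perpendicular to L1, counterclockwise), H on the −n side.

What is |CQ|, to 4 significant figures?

30.56

The slot axis is L1's direction at -27.0°, so u = (cos -27.0°, sin -27.0°) = (0.8910, -0.4540) and n = (−sin -27.0°, cos -27.0°) = (0.4540, 0.8910). C is at the origin and G lies 30.0 along u from C, so G = 30.0·u = (26.73, -13.62). Tangency of A1 to both parallel lines with radius 5.8 puts R and H at C ± 5.8·n: R = (2.633, 5.168), H = (-2.633, -5.168). Equal radii place Q and J the same way about G: Q = G + 5.8·n = (29.36, -8.452), J = G − 5.8·n = (24.10, -18.79). Then |CQ| = |Q − C| = 30.56.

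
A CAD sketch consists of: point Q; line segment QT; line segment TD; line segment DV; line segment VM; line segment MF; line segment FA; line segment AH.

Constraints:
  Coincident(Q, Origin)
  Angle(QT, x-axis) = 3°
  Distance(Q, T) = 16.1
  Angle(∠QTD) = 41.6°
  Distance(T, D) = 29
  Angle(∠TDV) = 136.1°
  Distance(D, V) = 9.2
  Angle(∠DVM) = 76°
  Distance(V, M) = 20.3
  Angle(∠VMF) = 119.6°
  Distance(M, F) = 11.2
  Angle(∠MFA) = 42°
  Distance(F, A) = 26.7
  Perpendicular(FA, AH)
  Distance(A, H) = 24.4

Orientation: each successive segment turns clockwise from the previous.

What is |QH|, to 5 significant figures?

33.797

Q is at the origin; QT runs at 3.0° with length 16.1, so T = (16.078, 0.84261). ∠QTD = 41.6° gives TD at -135.40° from the x-axis; with |TD| = 29.0, D = (-4.5708, -19.520). ∠TDV = 136.1° gives DV at -179.30° from the x-axis; with |DV| = 9.2, V = (-13.770, -19.632). ∠DVM = 76.0° gives VM at 76.700° from the x-axis; with |VM| = 20.3, M = (-9.1001, 0.12331). ∠VMF = 119.6° gives MF at 16.300° from the x-axis; with |MF| = 11.2, F = (1.6497, 3.2668). ∠MFA = 42.0° gives FA at -121.70° from the x-axis; with |FA| = 26.7, A = (-12.380, -19.450). FA ⟂ AH, so AH runs at 148.30°; with |AH| = 24.4, H = (-33.140, -6.6284). Then |QH| = |H − Q| = 33.797.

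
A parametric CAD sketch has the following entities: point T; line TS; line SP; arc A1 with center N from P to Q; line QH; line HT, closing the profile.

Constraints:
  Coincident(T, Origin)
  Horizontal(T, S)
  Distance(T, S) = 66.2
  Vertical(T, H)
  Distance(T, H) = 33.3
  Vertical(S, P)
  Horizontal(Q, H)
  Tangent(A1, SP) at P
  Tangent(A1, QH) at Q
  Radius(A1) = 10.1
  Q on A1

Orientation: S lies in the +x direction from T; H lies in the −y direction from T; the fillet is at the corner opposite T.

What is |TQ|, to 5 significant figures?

65.239

The virtual corner opposite T is at (66.200, -33.300). The tangent condition forces NP to be normal to SP and since A1 is tangent to QH there, NQ ⟂ QH, with radius 10.1, so the center N sits 10.1 in from both sides at N = (56.100, -23.200). That places the tangent points at P = (66.200, -23.200) on SP and Q = (56.100, -33.300) on QH. Then |TQ| = |Q − T| = 65.239.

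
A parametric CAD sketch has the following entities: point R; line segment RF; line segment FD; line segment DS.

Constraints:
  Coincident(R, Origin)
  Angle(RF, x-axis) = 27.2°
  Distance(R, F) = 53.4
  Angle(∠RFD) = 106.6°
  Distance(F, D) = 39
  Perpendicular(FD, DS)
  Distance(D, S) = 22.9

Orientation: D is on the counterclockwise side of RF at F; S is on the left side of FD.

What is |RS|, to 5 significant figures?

61.181

∠RFD = 106.6°, so FD runs at 27.2° + (180° − 106.6°) = 100.60° from the x-axis; with |FD| = 39.0, D = F + 39.0·(cos 100.60°, sin 100.60°) = (40.321, 62.744). FD ⟂ DS; with |DS| = 22.9 on the left of FD, S = D + 22.9·(-0.98294, -0.18395) = (17.812, 58.531). Then |RS| = |S − R| = 61.181.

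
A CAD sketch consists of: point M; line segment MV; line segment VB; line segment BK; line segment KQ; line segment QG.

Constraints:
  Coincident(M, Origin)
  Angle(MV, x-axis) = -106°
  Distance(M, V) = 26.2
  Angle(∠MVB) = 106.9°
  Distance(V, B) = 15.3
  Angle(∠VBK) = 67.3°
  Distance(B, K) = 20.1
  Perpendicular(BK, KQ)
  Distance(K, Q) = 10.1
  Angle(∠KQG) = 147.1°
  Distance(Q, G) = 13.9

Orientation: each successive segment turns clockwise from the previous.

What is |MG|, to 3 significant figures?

22.0

M is at the origin; MV runs at -106.0° with length 26.2, so V = (-7.22, -25.2). ∠MVB = 106.9° gives VB at -179° from the x-axis; with |VB| = 15.3, B = (-22.5, -25.4). ∠VBK = 67.3° gives BK at 68.2° from the x-axis; with |BK| = 20.1, K = (-15.1, -6.76). BK is perpendicular to KQ, so KQ runs at -21.8°; with |KQ| = 10.1, Q = (-5.68, -10.5). ∠KQG = 147.1° gives QG at -54.7° from the x-axis; with |QG| = 13.9, G = (2.35, -21.9). Then |MG| = |G − M| = 22.0.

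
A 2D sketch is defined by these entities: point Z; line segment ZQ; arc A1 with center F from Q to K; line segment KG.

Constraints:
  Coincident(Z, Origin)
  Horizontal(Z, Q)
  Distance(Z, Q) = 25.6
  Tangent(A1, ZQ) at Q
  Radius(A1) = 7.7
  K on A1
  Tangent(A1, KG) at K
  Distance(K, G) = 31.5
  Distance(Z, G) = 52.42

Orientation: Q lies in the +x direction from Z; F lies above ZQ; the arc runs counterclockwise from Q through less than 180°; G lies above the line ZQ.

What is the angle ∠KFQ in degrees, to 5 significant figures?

85.991°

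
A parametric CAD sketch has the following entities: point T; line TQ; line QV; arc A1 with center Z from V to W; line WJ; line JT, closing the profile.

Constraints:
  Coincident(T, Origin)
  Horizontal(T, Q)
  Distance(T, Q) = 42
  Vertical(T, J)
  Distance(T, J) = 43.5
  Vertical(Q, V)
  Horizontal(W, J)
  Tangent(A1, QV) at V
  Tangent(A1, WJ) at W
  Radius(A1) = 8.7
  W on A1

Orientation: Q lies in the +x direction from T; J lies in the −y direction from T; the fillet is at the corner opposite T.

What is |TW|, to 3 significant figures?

54.8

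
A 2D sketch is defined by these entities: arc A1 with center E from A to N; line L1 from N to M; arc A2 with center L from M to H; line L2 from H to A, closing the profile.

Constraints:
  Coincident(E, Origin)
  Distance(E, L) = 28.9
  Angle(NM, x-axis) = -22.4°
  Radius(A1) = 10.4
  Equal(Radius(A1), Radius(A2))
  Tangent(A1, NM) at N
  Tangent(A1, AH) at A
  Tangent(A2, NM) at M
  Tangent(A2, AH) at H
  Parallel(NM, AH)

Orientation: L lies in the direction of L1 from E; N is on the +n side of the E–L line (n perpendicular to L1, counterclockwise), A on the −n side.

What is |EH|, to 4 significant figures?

30.71

The slot axis is L1's direction at -22.4°, so u = (cos -22.4°, sin -22.4°) = (0.9245, -0.3811) and n = (−sin -22.4°, cos -22.4°) = (0.3811, 0.9245). E is at the origin and L lies 28.9 along u from E, so L = 28.9·u = (26.72, -11.01). Tangency of A1 to both parallel lines with radius 10.4 puts N and A at E ± 10.4·n: N = (3.963, 9.615), A = (-3.963, -9.615). Equal radii place M and H the same way about L: M = L + 10.4·n = (30.68, -1.398), H = L − 10.4·n = (22.76, -20.63). Then |EH| = |H − E| = 30.71.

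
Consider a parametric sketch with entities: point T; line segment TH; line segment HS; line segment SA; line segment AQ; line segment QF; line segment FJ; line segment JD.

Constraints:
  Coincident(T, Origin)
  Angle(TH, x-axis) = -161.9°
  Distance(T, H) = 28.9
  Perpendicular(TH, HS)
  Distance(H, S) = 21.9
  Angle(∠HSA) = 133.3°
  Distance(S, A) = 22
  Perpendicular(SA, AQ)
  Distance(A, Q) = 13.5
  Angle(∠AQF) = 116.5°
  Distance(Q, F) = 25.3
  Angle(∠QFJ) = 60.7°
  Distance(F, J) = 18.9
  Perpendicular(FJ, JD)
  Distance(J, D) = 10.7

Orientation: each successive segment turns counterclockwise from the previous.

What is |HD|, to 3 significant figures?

27.7

∠QFJ = 60.7° gives FJ at -112° from the x-axis; with |FJ| = 18.9, J = (-17.9, -24.6). FJ is perpendicular to JD, so JD runs at -22.4°; with |JD| = 10.7, D = (-8.00, -28.6). Then |HD| = |D − H| = 27.7.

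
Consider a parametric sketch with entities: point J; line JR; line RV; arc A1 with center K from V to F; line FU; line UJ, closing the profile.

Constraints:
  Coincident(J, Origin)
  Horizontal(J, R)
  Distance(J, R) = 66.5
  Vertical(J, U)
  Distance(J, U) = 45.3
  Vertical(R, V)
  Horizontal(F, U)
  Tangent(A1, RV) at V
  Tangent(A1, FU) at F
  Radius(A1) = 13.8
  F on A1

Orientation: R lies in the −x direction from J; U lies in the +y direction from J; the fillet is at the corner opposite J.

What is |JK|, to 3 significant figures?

61.4

J is at the origin; JR is horizontal with |JR| = 66.5 and R on the −x side, so R = (-66.5, 0.00). JU is vertical with |JU| = 45.3 and U on the +y side, so U = (0.00, 45.3). The virtual corner opposite J is at (-66.5, 45.3). Since A1 is tangent to RV there, KV ⟂ RV and tangency of A1 to FU means the radius KF is perpendicular to FU, with radius 13.8, so the center K sits 13.8 in from both sides at K = (-52.7, 31.5). Then |JK| = |K − J| = 61.4.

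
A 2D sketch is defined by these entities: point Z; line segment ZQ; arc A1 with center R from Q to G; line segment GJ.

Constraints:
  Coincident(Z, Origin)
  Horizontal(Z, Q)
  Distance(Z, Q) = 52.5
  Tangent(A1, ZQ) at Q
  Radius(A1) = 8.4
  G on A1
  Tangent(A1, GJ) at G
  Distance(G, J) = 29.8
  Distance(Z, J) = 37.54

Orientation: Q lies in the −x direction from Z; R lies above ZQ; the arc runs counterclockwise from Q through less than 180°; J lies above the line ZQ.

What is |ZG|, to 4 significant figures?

46.12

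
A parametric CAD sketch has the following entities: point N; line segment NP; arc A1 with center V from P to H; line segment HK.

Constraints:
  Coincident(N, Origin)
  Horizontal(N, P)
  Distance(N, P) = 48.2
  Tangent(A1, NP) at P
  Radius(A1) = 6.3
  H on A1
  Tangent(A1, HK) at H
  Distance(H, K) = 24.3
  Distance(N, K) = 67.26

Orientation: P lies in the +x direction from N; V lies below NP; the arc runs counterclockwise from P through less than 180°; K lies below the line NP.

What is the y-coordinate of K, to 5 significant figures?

-27.727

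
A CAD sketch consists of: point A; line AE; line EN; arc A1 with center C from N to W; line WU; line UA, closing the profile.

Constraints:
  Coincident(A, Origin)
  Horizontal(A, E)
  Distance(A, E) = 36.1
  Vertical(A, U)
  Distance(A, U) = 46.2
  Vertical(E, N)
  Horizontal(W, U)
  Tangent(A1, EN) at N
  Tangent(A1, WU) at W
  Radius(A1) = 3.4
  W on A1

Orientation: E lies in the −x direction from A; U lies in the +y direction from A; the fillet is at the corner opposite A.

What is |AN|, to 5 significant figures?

55.992

A is at the origin; AE is horizontal with |AE| = 36.1 and E on the −x side, so E = (-36.100, 0.0000). A and U share the same x with |AU| = 46.2 and U on the +y side, so U = (0.0000, 46.200). The virtual corner opposite A is at (-36.100, 46.200). Tangency of A1 to EN means the radius CN is perpendicular to EN and tangency of A1 to WU means the radius CW is perpendicular to WU, with radius 3.4, so the center C sits 3.4 in from both sides at C = (-32.700, 42.800). That places the tangent points at N = (-36.100, 42.800) on EN and W = (-32.700, 46.200) on WU. Then |AN| = |N − A| = 55.992.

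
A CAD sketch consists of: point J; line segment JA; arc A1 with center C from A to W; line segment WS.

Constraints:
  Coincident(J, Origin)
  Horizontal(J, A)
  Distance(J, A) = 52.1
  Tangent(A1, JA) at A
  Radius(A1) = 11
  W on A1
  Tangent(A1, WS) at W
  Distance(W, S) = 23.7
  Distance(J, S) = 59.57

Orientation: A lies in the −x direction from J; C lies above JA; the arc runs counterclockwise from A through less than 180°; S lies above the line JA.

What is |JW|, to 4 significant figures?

43.58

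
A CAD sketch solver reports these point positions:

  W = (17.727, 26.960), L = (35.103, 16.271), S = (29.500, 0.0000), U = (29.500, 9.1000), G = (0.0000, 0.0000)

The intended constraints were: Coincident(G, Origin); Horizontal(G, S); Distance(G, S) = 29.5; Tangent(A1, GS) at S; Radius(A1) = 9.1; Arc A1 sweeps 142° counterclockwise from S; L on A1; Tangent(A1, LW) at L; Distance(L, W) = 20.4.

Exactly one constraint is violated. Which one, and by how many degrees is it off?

Tangent(A1, LW) at L — off by 6.40°.

G = (0.00, 0.00) ✓; G.y = 0.00, S.y = 0.00 ✓; |GS| = 29.50 ✓; ∠(US, SG) = 90.00° ✓; |US| = 9.100 ✓; bearing(U→L) − bearing(U→S) = 142.0° ✓; |UL| = 9.100 ✓; ∠(UL, LW) = 83.60° ✗; |LW| = 20.40 ✓.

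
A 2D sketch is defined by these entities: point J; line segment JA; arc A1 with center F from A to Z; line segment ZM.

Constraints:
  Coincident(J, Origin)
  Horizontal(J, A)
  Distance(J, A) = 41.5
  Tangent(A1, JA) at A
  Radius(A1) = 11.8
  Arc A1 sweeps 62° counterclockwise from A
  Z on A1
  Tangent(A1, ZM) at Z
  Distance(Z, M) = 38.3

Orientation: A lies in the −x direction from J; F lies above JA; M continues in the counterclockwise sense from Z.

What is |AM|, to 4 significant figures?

49.12

J is at the origin; JA is horizontal with |JA| = 41.5 and A on the −x side, so A = (-41.50, 0.000). A1 meets JA tangentially, so FA is at right angles to JA, so F = A + (0, 11.8) = (-41.50, 11.80). On A1, A sits at bearing -90° from F; a 62° counterclockwise sweep puts Z at bearing -28°, so Z = F + 11.8·(cos -28°, sin -28°) = (-31.08, 6.260). Since A1 is tangent to ZM there, FZ ⟂ ZM, so ZM runs along (−sin -28°, cos -28°); with |ZM| = 38.3, M = (-13.10, 40.08). Then |AM| = |M − A| = 49.12.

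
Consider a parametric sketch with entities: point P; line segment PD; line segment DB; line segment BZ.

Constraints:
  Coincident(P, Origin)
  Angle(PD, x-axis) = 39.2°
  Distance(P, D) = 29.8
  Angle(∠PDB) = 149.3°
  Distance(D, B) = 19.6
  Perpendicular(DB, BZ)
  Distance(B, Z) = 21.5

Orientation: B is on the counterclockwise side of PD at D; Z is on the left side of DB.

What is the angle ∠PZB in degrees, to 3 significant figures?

82.1°

P is at the origin; PD runs at 39.2° with length 29.8, so D = 29.8·(cos 39.2°, sin 39.2°) = (23.1, 18.8). ∠PDB = 149.3°, so DB runs at 39.2° + (180° − 149.3°) = 69.9° from the x-axis; with |DB| = 19.6, B = D + 19.6·(cos 69.9°, sin 69.9°) = (29.8, 37.2). DB is perpendicular to BZ; with |BZ| = 21.5 on the left of DB, Z = B + 21.5·(-0.939, 0.344) = (9.64, 44.6). Then cos ∠PZB = ZP·ZB / (|ZP||ZB|), giving 82.1°.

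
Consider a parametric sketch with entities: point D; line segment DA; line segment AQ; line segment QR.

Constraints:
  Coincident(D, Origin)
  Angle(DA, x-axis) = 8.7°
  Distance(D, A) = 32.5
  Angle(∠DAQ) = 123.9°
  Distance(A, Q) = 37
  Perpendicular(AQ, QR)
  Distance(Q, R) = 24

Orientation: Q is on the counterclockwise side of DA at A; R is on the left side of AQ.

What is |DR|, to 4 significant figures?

55.21

D is at the origin; DA runs at 8.7° with length 32.5, so A = 32.5·(cos 8.7°, sin 8.7°) = (32.13, 4.916). ∠DAQ = 123.9°, so AQ runs at 8.7° + (180° − 123.9°) = 64.80° from the x-axis; with |AQ| = 37.0, Q = A + 37.0·(cos 64.80°, sin 64.80°) = (47.88, 38.39). AQ is perpendicular to QR; with |QR| = 24.0 on the left of AQ, R = Q + 24.0·(-0.9048, 0.4258) = (26.16, 48.61). Then |DR| = |R − D| = 55.21.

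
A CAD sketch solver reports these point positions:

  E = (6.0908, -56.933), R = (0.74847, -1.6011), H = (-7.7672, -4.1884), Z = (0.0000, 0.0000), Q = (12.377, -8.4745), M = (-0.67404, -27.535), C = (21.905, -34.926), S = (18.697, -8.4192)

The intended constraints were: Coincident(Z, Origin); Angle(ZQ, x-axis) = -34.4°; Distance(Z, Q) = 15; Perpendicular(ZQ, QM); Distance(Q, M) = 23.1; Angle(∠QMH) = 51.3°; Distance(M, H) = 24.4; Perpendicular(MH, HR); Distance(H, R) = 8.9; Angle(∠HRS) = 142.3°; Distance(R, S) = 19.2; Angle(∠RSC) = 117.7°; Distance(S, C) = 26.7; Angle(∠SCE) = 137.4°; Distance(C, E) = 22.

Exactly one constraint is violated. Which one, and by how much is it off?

Distance(C, E) = 22 — off by 5.10.

Z = (0.00, 0.00) ✓; ZQ at -34.40° ✓; |ZQ| = 15.00 ✓; ∠(ZQ, QM) = 90.00° ✓; |QM| = 23.10 ✓; ∠QMH = 51.30° ✓; |MH| = 24.40 ✓; ∠(MH, HR) = 90.00° ✓; |HR| = 8.900 ✓; ∠HRS = 142.3° ✓; |RS| = 19.20 ✓; ∠RSC = 117.7° ✓; |SC| = 26.70 ✓; ∠SCE = 137.4° ✓; |CE| = 27.10 ✗.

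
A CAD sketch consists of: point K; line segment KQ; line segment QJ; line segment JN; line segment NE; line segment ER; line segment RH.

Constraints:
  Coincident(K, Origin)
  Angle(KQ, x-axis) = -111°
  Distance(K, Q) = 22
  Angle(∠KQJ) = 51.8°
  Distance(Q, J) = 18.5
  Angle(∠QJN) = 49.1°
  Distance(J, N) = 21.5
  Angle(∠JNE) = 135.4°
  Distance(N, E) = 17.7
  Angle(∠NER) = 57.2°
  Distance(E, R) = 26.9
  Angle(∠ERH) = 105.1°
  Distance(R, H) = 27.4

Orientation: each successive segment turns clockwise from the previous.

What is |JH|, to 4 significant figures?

7.710

K is at the origin; KQ runs at -111.0° with length 22.0, so Q = (-7.884, -20.54). ∠KQJ = 51.8° gives QJ at 120.8° from the x-axis; with |QJ| = 18.5, J = (-17.36, -4.648). ∠QJN = 49.1° gives JN at -10.10° from the x-axis; with |JN| = 21.5, N = (3.810, -8.418). ∠JNE = 135.4° gives NE at -54.70° from the x-axis; with |NE| = 17.7, E = (14.04, -22.86). ∠NER = 57.2° gives ER at -177.5° from the x-axis; with |ER| = 26.9, R = (-12.84, -24.04). ∠ERH = 105.1° gives RH at 107.6° from the x-axis; with |RH| = 27.4, H = (-21.12, 2.080). Then |JH| = |H − J| = 7.710.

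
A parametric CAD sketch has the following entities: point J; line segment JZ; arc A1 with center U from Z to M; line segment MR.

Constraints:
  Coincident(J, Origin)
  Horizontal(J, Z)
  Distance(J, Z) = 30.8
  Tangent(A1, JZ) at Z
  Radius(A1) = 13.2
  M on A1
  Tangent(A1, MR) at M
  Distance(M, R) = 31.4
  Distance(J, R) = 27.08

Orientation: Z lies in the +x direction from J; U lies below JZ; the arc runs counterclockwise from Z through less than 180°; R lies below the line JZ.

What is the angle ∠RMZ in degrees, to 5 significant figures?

156.58°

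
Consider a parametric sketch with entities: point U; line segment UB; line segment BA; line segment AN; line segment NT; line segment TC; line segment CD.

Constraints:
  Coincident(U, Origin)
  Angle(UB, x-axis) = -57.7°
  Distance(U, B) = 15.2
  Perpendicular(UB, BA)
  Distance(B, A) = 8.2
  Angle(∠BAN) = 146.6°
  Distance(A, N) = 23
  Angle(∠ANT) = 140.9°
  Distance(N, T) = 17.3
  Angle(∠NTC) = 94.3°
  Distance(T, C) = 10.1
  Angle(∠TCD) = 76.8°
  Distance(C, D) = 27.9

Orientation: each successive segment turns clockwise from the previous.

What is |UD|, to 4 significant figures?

21.46

U is at the origin; UB runs at -57.7° with length 15.2, so B = (8.122, -12.85). UB is perpendicular to BA, so BA runs at -147.7°; with |BA| = 8.2, A = (1.191, -17.23). ∠BAN = 146.6° gives AN at 178.9° from the x-axis; with |AN| = 23.0, N = (-21.80, -16.79). ∠ANT = 140.9° gives NT at 139.8° from the x-axis; with |NT| = 17.3, T = (-35.02, -5.622). ∠NTC = 94.3° gives TC at 54.10° from the x-axis; with |TC| = 10.1, C = (-29.10, 2.560). ∠TCD = 76.8° gives CD at -49.10° from the x-axis; with |CD| = 27.9, D = (-10.83, -18.53). Then |UD| = |D − U| = 21.46.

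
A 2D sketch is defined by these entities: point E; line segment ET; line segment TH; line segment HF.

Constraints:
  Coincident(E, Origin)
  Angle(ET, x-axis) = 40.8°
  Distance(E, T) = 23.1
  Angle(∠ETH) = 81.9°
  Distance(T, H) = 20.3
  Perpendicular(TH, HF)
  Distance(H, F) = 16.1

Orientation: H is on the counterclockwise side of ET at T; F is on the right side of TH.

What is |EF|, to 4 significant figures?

42.53

E is at the origin; ET runs at 40.8° with length 23.1, so T = 23.1·(cos 40.8°, sin 40.8°) = (17.49, 15.09). ∠ETH = 81.9°, so TH runs at 40.8° + (180° − 81.9°) = 138.9° from the x-axis; with |TH| = 20.3, H = T + 20.3·(cos 138.9°, sin 138.9°) = (2.189, 28.44). TH is perpendicular to HF; with |HF| = 16.1 on the right of TH, F = H + 16.1·(0.6574, 0.7536) = (12.77, 40.57). Then |EF| = |F − E| = 42.53.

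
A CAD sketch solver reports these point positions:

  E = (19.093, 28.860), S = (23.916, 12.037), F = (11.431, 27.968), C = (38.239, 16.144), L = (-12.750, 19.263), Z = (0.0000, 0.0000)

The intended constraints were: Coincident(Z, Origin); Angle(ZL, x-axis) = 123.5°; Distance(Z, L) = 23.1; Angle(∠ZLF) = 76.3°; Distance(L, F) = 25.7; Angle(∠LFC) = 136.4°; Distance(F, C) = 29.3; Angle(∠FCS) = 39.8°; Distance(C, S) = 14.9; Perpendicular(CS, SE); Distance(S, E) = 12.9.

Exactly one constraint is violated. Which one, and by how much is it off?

Distance(S, E) = 12.9 — off by 4.60.

Z = (0.00, 0.00) ✓; ZL at 123.5° ✓; |ZL| = 23.10 ✓; ∠ZLF = 76.30° ✓; |LF| = 25.70 ✓; ∠LFC = 136.4° ✓; |FC| = 29.30 ✓; ∠FCS = 39.80° ✓; |CS| = 14.90 ✓; ∠(CS, SE) = 90.00° ✓; |SE| = 17.50 ✗.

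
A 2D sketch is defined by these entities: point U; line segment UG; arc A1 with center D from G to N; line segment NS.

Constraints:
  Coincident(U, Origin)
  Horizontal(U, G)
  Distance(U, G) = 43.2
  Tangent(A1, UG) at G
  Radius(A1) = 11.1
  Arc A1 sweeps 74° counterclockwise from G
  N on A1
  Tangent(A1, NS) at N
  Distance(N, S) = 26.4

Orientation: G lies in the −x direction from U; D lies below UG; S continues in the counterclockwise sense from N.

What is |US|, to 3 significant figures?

69.7

U is at the origin; UG is horizontal with |UG| = 43.2 and G on the −x side, so G = (-43.2, 0.00). A1 meets UG tangentially, so DG is at right angles to UG, so D = G + (0, -11.1) = (-43.2, -11.1). On A1, G sits at bearing 90° from D; a 74° counterclockwise sweep puts N at bearing 164°, so N = D + 11.1·(cos 164°, sin 164°) = (-53.9, -8.04). Tangency of A1 to NS means the radius DN is perpendicular to NS, so NS runs along (−sin 164°, cos 164°); with |NS| = 26.4, S = (-61.1, -33.4). Then |US| = |S − U| = 69.7.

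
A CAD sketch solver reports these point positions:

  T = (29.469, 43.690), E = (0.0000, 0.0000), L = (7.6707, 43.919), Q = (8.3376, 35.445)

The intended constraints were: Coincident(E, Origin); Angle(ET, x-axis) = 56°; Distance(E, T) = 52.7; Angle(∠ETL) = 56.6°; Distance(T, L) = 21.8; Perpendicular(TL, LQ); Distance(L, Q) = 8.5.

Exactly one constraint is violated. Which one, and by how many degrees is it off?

Perpendicular(TL, LQ) — off by 5.10°.

E = (0.00, 0.00) ✓; ET at 56.00° ✓; |ET| = 52.70 ✓; ∠ETL = 56.60° ✓; |TL| = 21.80 ✓; ∠(TL, LQ) = 95.10° ✗; |LQ| = 8.500 ✓.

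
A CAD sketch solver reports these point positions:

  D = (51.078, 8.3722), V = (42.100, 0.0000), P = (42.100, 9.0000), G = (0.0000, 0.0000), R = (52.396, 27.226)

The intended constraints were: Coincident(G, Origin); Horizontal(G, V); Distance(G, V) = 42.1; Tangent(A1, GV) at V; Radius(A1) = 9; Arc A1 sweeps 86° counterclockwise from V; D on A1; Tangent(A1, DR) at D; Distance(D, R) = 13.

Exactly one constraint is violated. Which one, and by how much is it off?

Distance(D, R) = 13 — off by 5.90.

G = (0.00, 0.00) ✓; G.y = 0.00, V.y = 0.00 ✓; |GV| = 42.10 ✓; ∠(PV, VG) = 90.00° ✓; |PV| = 9.000 ✓; bearing(P→D) − bearing(P→V) = 86.00° ✓; |PD| = 9.000 ✓; ∠(PD, DR) = 90.00° ✓; |DR| = 18.90 ✗.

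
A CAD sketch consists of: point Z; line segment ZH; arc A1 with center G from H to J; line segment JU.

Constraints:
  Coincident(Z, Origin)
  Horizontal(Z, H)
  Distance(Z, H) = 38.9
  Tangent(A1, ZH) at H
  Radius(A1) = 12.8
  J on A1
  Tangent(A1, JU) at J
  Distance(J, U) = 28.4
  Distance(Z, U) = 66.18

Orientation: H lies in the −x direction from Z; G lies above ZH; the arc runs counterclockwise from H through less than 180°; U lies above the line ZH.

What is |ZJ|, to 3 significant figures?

37.8

Checks: |GJ| = 12.80 ✓; ∠(GJ, JU) = 90.00° ✓; |JU| = 28.40 ✓; |ZU| = 66.18 ✓.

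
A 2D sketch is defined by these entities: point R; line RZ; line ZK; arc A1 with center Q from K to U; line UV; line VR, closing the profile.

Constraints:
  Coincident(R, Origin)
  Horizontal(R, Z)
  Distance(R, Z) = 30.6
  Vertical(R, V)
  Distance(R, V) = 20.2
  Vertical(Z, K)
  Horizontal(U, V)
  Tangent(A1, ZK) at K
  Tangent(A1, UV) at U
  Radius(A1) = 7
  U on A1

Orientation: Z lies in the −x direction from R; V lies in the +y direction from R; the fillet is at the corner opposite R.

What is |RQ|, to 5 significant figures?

27.041

R is at the origin; R and Z share the same y with |RZ| = 30.6 and Z on the −x side, so Z = (-30.600, 0.0000). R and V share the same x with |RV| = 20.2 and V on the +y side, so V = (0.0000, 20.200). The virtual corner opposite R is at (-30.600, 20.200). The tangent condition forces QK to be normal to ZK and A1 meets UV tangentially, so QU is at right angles to UV, with radius 7.0, so the center Q sits 7.0 in from both sides at Q = (-23.600, 13.200). Then |RQ| = |Q − R| = 27.041.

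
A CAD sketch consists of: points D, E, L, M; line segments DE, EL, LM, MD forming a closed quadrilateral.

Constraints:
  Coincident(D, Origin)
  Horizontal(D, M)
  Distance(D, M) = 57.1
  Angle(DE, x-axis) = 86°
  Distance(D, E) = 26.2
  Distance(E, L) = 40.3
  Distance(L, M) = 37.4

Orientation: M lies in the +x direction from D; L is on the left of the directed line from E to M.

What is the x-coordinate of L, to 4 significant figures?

41.37

D is at the origin; DM is horizontal with |DM| = 57.1 and M in +x, so M = (57.1, 0). DE runs at 86.0° with |DE| = 26.2, so E = (1.828, 26.14). L is determined by |EL| = 40.3 and |LM| = 37.4 together: it lies at the intersection of circle(E, 40.3) and circle(M, 37.4). With |EM| = 61.14, the foot of the radical line on EM is 32.41 from E and the perpendicular offset is √(40.3² − 32.41²) = 23.95. Taking the left-of-EM solution: L = (41.37, 33.93).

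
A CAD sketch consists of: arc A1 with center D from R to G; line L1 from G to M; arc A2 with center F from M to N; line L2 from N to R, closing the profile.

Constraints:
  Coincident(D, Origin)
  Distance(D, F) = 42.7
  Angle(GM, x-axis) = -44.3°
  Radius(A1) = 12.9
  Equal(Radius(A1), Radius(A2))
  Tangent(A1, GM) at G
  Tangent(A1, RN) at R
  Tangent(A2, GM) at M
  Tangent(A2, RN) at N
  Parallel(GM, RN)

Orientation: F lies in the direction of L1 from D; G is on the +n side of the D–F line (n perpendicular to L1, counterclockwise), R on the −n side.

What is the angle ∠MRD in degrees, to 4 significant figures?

58.86°

The slot axis is L1's direction at -44.3°, so u = (cos -44.3°, sin -44.3°) = (0.7157, -0.6984) and n = (−sin -44.3°, cos -44.3°) = (0.6984, 0.7157). D is at the origin and F lies 42.7 along u from D, so F = 42.7·u = (30.56, -29.82). Tangency of A1 to both parallel lines with radius 12.9 puts G and R at D ± 12.9·n: G = (9.010, 9.232), R = (-9.010, -9.232). Equal radii place M and N the same way about F: M = F + 12.9·n = (39.57, -20.59), N = F − 12.9·n = (21.55, -39.05). Then cos ∠MRD = RM·RD / (|RM||RD|), giving 58.86°.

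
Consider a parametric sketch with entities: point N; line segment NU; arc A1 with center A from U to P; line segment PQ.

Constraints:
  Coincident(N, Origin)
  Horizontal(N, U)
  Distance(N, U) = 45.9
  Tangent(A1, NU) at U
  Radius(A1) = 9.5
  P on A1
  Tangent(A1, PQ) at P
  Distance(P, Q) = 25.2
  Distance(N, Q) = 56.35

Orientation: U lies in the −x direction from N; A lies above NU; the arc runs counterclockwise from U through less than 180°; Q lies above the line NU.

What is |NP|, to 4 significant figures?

38.60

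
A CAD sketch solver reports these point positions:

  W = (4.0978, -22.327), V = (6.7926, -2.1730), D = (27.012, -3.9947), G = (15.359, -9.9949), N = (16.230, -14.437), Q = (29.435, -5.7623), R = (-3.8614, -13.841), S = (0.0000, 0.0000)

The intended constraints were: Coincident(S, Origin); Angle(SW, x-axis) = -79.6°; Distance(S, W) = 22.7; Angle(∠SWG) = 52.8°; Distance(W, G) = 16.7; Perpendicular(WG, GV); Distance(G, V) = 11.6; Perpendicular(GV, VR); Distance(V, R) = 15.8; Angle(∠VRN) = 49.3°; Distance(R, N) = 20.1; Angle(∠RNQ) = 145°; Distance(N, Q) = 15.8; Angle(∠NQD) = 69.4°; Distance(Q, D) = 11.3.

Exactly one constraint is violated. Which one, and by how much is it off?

Distance(Q, D) = 11.3 — off by 8.30.

S = (0.00, 0.00) ✓; SW at -79.60° ✓; |SW| = 22.70 ✓; ∠SWG = 52.80° ✓; |WG| = 16.70 ✓; ∠(WG, GV) = 90.00° ✓; |GV| = 11.60 ✓; ∠(GV, VR) = 90.00° ✓; |VR| = 15.80 ✓; ∠VRN = 49.30° ✓; |RN| = 20.10 ✓; ∠RNQ = 145.0° ✓; |NQ| = 15.80 ✓; ∠NQD = 69.41° ✓; |QD| = 2.999 ✗.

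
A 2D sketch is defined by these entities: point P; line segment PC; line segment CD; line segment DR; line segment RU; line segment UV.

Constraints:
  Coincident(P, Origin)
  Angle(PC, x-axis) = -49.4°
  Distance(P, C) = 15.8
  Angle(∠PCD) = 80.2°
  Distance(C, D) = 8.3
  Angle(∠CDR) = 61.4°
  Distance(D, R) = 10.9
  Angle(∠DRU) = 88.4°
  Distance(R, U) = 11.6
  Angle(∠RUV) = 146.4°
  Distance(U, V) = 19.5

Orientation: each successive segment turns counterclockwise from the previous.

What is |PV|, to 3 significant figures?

34.5

∠DRU = 88.4° gives RU at -99.4° from the x-axis; with |RU| = 11.6, U = (2.98, -15.0). ∠RUV = 146.4° gives UV at -65.8° from the x-axis; with |UV| = 19.5, V = (11.0, -32.8). Then |PV| = |V − P| = 34.5.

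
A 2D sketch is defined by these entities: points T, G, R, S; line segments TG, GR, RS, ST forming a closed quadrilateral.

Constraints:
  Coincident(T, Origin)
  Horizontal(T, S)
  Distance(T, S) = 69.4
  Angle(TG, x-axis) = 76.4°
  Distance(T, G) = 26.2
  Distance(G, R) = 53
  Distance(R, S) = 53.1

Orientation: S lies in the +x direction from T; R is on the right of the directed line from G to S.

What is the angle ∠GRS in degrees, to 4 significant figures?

79.96°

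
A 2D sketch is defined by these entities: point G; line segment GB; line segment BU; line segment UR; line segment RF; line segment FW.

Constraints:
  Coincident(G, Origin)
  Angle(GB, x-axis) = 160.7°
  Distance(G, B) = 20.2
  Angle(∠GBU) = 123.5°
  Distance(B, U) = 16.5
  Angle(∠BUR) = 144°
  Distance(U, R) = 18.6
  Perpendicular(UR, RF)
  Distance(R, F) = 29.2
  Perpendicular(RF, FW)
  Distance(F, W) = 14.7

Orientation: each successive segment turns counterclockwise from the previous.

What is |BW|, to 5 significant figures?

26.035

The perpendicularity gives RF at right angles to UR, so RF runs at -16.800°; with |RF| = 29.2, F = (-9.6298, -29.545). RF is perpendicular to FW, so FW runs at 73.200°; with |FW| = 14.7, W = (-5.3810, -15.473). Then |BW| = |W − B| = 26.035.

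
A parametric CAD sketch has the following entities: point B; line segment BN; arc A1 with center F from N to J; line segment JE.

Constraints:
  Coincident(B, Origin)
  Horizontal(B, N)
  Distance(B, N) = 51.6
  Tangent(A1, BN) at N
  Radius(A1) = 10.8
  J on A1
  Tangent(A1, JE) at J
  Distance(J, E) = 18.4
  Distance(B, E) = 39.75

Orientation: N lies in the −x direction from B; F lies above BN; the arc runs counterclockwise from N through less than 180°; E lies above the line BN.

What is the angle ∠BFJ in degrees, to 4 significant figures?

16.93°

Checks: |FJ| = 10.80 ✓; ∠(FJ, JE) = 90.00° ✓; |JE| = 18.40 ✓; |BE| = 39.75 ✓.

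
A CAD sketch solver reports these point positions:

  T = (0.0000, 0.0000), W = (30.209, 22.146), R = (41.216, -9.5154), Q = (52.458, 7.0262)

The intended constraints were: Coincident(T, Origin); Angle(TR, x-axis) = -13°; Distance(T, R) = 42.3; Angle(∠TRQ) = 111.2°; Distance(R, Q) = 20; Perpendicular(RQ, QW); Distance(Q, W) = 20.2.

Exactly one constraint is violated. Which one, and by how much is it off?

Distance(Q, W) = 20.2 — off by 6.70.

T = (0.00, 0.00) ✓; TR at -13.00° ✓; |TR| = 42.30 ✓; ∠TRQ = 111.2° ✓; |RQ| = 20.00 ✓; ∠(RQ, QW) = 90.00° ✓; |QW| = 26.90 ✗.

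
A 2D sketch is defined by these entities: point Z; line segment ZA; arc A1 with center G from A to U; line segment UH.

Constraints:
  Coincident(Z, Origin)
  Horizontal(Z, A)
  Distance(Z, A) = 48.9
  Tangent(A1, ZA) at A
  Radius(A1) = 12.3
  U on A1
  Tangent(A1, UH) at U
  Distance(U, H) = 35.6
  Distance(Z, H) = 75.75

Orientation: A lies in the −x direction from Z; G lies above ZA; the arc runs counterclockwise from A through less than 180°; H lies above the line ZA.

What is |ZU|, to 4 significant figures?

42.98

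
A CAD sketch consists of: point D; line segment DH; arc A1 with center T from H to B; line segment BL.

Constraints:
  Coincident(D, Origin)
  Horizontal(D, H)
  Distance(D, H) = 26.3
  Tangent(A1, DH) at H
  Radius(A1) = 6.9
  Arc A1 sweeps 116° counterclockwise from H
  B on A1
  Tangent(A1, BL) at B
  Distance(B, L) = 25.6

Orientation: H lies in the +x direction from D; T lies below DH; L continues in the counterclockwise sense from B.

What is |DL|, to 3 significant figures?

45.4

D is at the origin; DH is horizontal with |DH| = 26.3 and H on the +x side, so H = (26.3, 0.00). Since A1 is tangent to DH there, TH ⟂ DH, so T = H + (0, -6.9) = (26.3, -6.90). On A1, H sits at bearing 90° from T; a 116° counterclockwise sweep puts B at bearing 206°, so B = T + 6.9·(cos 206°, sin 206°) = (20.1, -9.92). The tangent condition forces TB to be normal to BL, so BL runs along (−sin 206°, cos 206°); with |BL| = 25.6, L = (31.3, -32.9). Then |DL| = |L − D| = 45.4.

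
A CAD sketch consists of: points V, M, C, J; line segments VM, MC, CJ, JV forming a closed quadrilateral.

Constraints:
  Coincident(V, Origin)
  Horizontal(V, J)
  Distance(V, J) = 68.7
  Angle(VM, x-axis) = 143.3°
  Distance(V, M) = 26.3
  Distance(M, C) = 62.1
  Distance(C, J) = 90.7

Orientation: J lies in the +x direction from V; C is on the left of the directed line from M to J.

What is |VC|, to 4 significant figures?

70.09

Checks: V = (0.00, 0.00) ✓; |MC| = 62.10 ✓; |CJ| = 90.70 ✓.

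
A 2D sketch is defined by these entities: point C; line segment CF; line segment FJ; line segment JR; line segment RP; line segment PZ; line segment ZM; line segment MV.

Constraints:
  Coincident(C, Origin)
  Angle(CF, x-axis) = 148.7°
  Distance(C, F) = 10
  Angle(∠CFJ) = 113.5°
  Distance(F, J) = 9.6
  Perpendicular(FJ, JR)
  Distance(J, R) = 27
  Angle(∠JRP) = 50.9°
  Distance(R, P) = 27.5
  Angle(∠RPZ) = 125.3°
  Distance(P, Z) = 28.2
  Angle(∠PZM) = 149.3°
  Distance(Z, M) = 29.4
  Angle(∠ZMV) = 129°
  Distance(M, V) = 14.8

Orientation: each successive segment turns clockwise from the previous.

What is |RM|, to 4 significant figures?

69.77

C is at the origin; CF runs at 148.7° with length 10.0, so F = (-8.545, 5.195). ∠CFJ = 113.5° gives FJ at 82.20° from the x-axis; with |FJ| = 9.6, J = (-7.242, 14.71). FJ ⟂ JR, so JR runs at -7.800°; with |JR| = 27.0, R = (19.51, 11.04). ∠JRP = 50.9° gives RP at -136.9° from the x-axis; with |RP| = 27.5, P = (-0.5710, -7.748). ∠RPZ = 125.3° gives PZ at 168.4° from the x-axis; with |PZ| = 28.2, Z = (-28.20, -2.078). ∠PZM = 149.3° gives ZM at 137.7° from the x-axis; with |ZM| = 29.4, M = (-49.94, 17.71). Then |RM| = |M − R| = 69.77.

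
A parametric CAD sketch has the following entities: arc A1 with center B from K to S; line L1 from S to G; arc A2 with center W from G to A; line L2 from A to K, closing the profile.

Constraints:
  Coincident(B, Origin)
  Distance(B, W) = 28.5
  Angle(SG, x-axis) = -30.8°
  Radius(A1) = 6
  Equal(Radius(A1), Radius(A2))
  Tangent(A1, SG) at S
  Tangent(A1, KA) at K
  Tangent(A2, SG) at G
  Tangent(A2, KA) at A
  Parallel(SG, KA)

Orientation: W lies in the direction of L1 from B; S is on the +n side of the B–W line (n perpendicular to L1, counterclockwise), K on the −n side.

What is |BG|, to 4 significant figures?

29.12

The slot axis is L1's direction at -30.8°, so u = (cos -30.8°, sin -30.8°) = (0.8590, -0.5120) and n = (−sin -30.8°, cos -30.8°) = (0.5120, 0.8590). B is at the origin and W lies 28.5 along u from B, so W = 28.5·u = (24.48, -14.59). Tangency of A1 to both parallel lines with radius 6.0 puts S and K at B ± 6.0·n: S = (3.072, 5.154), K = (-3.072, -5.154). Equal radii place G and A the same way about W: G = W + 6.0·n = (27.55, -9.439), A = W − 6.0·n = (21.41, -19.75). Then |BG| = |G − B| = 29.12.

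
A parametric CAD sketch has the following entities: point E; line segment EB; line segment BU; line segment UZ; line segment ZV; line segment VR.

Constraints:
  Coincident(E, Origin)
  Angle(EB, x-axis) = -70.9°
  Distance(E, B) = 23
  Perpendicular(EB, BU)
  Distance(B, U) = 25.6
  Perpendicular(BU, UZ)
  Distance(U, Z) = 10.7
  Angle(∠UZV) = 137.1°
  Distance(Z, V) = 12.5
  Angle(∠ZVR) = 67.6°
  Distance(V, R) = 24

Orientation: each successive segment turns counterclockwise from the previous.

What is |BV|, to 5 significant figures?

26.199

The perpendicularity gives UZ at right angles to BU, so UZ runs at 109.10°; with |UZ| = 10.7, Z = (28.215, -3.2461). ∠UZV = 137.1° gives ZV at 152.00° from the x-axis; with |ZV| = 12.5, V = (17.179, 2.6223). Then |BV| = |V − B| = 26.199.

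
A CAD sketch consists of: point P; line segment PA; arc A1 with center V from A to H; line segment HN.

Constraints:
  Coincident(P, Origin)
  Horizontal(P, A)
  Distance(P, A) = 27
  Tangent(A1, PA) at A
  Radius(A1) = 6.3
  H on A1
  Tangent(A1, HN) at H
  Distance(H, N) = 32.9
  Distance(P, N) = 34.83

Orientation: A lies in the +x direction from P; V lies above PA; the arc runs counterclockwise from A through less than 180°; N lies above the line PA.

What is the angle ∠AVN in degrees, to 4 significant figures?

145.5°

Checks: P.y = 0.00, A.y = 0.00 ✓; |VH| = 6.300 ✓; ∠(VH, HN) = 90.00° ✓; |HN| = 32.90 ✓; |PN| = 34.83 ✓.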